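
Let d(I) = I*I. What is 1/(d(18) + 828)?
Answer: 1/1152 ≈ 0.00086806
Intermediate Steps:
d(I) = I²
1/(d(18) + 828) = 1/(18² + 828) = 1/(324 + 828) = 1/1152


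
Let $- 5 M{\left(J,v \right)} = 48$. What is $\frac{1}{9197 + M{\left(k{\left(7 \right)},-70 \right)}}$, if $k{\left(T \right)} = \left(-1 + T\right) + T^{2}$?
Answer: $\frac{5}{45937} \approx 0.00010884$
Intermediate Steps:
$k{\left(T \right)} = -1 + T + T^{2}$
$M{\left(J,v \right)} = - \frac{48}{5}$ ($M{\left(J,v \right)} = \left(- \frac{1}{5}\right) 48 = - \frac{48}{5}$)
$\frac{1}{9197 + M{\left(k{\left(7 \right)},-70 \right)}} = \frac{1}{9197 - \frac{48}{5}} = \frac{1}{\frac{45937}{5}} = \frac{5}{45937}$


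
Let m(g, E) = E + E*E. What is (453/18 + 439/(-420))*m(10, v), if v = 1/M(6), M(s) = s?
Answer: 3377/720 ≈ 4.6903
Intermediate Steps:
v = ⅙ (v = 1/6 = ⅙ ≈ 0.16667)
m(g, E) = E + E²
(453/18 + 439/(-420))*m(10, v) = (453/18 + 439/(-420))*((1 + ⅙)/6) = (453*(1/18) + 439*(-1/420))*((⅙)*(7/6)) = (151/6 - 439/420)*(7/36) = (3377/140)*(7/36) = 3377/720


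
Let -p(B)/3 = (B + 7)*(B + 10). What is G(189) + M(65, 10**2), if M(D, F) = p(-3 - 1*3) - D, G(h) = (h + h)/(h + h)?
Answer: -76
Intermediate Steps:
G(h) = 1 (G(h) = (2*h)/((2*h)) = (2*h)*(1/(2*h)) = 1)
p(B) = -3*(7 + B)*(10 + B) (p(B) = -3*(B + 7)*(B + 10) = -3*(7 + B)*(10 + B))
M(D, F) = -12 - D (M(D, F) = (-210 - 51*(-3 - 1*3) - 3*(-3 - 1*3)**2) - D = (-210 - 51*(-3 - 3) - 3*(-3 - 3)**2) - D = (-210 - 51*(-6) - 3*(-6)**2) - D = (-210 + 306 - 3*36) - D = (-210 + 306 - 108) - D = -12 - D)
G(189) + M(65, 10**2) = 1 + (-12 - 1*65) = 1 + (-12 - 65) = 1 - 77 = -76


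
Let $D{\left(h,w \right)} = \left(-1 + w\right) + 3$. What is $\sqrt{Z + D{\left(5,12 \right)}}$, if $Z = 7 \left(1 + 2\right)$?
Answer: $\sqrt{35} \approx 5.9161$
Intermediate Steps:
$D{\left(h,w \right)} = 2 + w$
$Z = 21$ ($Z = 7 \cdot 3 = 21$)
$\sqrt{Z + D{\left(5,12 \right)}} = \sqrt{21 + \left(2 + 12\right)} = \sqrt{21 + 14} = \sqrt{35}$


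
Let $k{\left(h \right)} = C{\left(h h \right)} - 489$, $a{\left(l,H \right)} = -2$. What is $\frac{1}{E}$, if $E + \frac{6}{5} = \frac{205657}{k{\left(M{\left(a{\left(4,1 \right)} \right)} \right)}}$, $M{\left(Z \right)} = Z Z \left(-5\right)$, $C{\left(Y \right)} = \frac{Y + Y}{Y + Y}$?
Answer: $- \frac{2440}{1031213} \approx -0.0023661$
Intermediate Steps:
$C{\left(Y \right)} = 1$ ($C{\left(Y \right)} = \frac{2 Y}{2 Y} = 2 Y \frac{1}{2 Y} = 1$)
$M{\left(Z \right)} = - 5 Z^{2}$ ($M{\left(Z \right)} = Z^{2} \left(-5\right) = - 5 Z^{2}$)
$k{\left(h \right)} = -488$ ($k{\left(h \right)} = 1 - 489 = -488$)
$E = - \frac{1031213}{2440}$ ($E = - \frac{6}{5} + \frac{205657}{-488} = - \frac{6}{5} + 205657 \left(- \frac{1}{488}\right) = - \frac{6}{5} - \frac{205657}{488} = - \frac{1031213}{2440} \approx -422.63$)
$\frac{1}{E} = \frac{1}{- \frac{1031213}{2440}} = - \frac{2440}{1031213}$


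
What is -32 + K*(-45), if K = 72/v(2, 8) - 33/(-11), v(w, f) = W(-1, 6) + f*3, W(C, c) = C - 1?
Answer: -3457/11 ≈ -314.27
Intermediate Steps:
W(C, c) = -1 + C
v(w, f) = -2 + 3*f (v(w, f) = (-1 - 1) + f*3 = -2 + 3*f)
K = 69/11 (K = 72/(-2 + 3*8) - 33/(-11) = 72/(-2 + 24) - 33*(-1/11) = 72/22 + 3 = 72*(1/22) + 3 = 36/11 + 3 = 69/11 ≈ 6.2727)
-32 + K*(-45) = -32 + (69/11)*(-45) = -32 - 3105/11 = -3457/11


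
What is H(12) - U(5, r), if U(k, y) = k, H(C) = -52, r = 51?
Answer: -57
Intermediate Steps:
H(12) - U(5, r) = -52 - 1*5 = -52 - 5 = -57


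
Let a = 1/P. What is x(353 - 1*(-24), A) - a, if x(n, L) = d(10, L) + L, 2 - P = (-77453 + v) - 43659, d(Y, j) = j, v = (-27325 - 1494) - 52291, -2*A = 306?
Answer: -61880545/202224 ≈ -306.00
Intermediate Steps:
A = -153 (A = -1/2*306 = -153)
v = -81110 (v = -28819 - 52291 = -81110)
P = 202224 (P = 2 - ((-77453 - 81110) - 43659) = 2 - (-158563 - 43659) = 2 - 1*(-202222) = 2 + 202222 = 202224)
a = 1/202224 ≈ 4.9450e-6
x(n, L) = 2*L (x(n, L) = L + L = 2*L)
x(353 - 1*(-24), A) - a = 2*(-153) - 1*1/202224 = -306 - 1/202224 = -61880545/202224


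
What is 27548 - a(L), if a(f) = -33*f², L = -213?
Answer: 1524725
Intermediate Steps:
27548 - a(L) = 27548 - (-33)*(-213)² = 27548 - (-33)*45369 = 27548 - 1*(-1497177) = 27548 + 1497177 = 1524725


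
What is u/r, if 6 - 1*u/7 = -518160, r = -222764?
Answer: -1813581/111382 ≈ -16.283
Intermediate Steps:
u = 3627162 (u = 42 - 7*(-518160) = 42 + 3627120 = 3627162)
u/r = 3627162/(-222764) = 3627162*(-1/222764) = -1813581/111382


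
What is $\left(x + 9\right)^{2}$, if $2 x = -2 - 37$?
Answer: $\frac{441}{4} \approx 110.25$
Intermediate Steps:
$x = - \frac{39}{2}$ ($x = \frac{-2 - 37}{2} = \frac{1}{2} \left(-39\right) = - \frac{39}{2} \approx -19.5$)
$\left(x + 9\right)^{2} = \left(- \frac{39}{2} + 9\right)^{2} = \left(- \frac{21}{2}\right)^{2} = \frac{441}{4}$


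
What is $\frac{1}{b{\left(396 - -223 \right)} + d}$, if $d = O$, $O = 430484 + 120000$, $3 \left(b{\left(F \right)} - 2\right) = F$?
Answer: $\frac{3}{1652077} \approx 1.8159 \cdot 10^{-6}$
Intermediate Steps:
$b{\left(F \right)} = 2 + \frac{F}{3}$
$O = 550484$
$d = 550484$
$\frac{1}{b{\left(396 - -223 \right)} + d} = \frac{1}{\left(2 + \frac{396 - -223}{3}\right) + 550484} = \frac{1}{\left(2 + \frac{396 + 223}{3}\right) + 550484} = \frac{1}{\left(2 + \frac{1}{3} \cdot 619\right) + 550484} = \frac{1}{\left(2 + \frac{619}{3}\right) + 550484} = \frac{1}{\frac{625}{3} + 550484} = \frac{1}{\frac{1652077}{3}} = \frac{3}{1652077}$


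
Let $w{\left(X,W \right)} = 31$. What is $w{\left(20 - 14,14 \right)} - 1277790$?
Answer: $-1277759$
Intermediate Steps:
$w{\left(20 - 14,14 \right)} - 1277790 = 31 - 1277790 = -1277759$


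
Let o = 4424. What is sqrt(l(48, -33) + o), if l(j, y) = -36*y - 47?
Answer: sqrt(5565) ≈ 74.599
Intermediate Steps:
l(j, y) = -47 - 36*y
sqrt(l(48, -33) + o) = sqrt((-47 - 36*(-33)) + 4424) = sqrt((-47 + 1188) + 4424) = sqrt(1141 + 4424) = sqrt(5565)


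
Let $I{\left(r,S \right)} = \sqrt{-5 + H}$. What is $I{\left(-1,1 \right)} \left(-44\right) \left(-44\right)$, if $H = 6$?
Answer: $1936$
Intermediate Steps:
$I{\left(r,S \right)} = 1$ ($I{\left(r,S \right)} = \sqrt{-5 + 6} = \sqrt{1} = 1$)
$I{\left(-1,1 \right)} \left(-44\right) \left(-44\right) = 1 \left(-44\right) \left(-44\right) = \left(-44\right) \left(-44\right) = 1936$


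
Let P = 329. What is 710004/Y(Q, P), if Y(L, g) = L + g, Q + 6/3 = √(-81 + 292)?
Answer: 116085654/53359 - 355002*√211/53359 ≈ 2078.9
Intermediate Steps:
Q = -2 + √211 (Q = -2 + √(-81 + 292) = -2 + √211 ≈ 12.526)
710004/Y(Q, P) = 710004/((-2 + √211) + 329) = 710004/(327 + √211)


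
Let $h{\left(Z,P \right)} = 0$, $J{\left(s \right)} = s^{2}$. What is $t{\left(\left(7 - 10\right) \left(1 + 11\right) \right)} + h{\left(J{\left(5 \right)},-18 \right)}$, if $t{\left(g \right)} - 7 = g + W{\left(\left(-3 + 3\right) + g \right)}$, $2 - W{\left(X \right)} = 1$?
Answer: $-28$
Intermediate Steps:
$W{\left(X \right)} = 1$ ($W{\left(X \right)} = 2 - 1 = 1$)
$t{\left(g \right)} = 8 + g$ ($t{\left(g \right)} = 7 + \left(g + 1\right) = 7 + \left(1 + g\right) = 8 + g$)
$t{\left(\left(7 - 10\right) \left(1 + 11\right) \right)} + h{\left(J{\left(5 \right)},-18 \right)} = \left(8 + \left(7 - 10\right) \left(1 + 11\right)\right) + 0 = \left(8 - 36\right) + 0 = -28 + 0 = -28$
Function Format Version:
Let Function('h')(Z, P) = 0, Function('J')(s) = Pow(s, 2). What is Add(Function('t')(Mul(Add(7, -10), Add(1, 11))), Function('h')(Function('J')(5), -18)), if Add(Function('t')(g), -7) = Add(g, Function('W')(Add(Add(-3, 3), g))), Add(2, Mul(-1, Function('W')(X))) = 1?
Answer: -28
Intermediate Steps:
Function('W')(X) = 1 (Function('W')(X) = Add(2, Mul(-1, 1)) = Add(2, -1) = 1)
Function('t')(g) = Add(8, g) (Function('t')(g) = Add(7, Add(g, 1)) = Add(7, Add(1, g)) = Add(8, g))
Add(Function('t')(Mul(Add(7, -10), Add(1, 11))), Function('h')(Function('J')(5), -18)) = Add(Add(8, Mul(Add(7, -10), Add(1, 11))), 0) = Add(Add(8, Mul(-3, 12)), 0) = Add(Add(8, -36), 0) = Add(-28, 0) = -28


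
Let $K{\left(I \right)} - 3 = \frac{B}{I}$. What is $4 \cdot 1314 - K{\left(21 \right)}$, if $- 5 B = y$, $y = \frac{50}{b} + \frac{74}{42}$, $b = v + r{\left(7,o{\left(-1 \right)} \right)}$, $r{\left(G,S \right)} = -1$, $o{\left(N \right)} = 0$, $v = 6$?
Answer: $\frac{11583112}{2205} \approx 5253.1$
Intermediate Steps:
$b = 5$ ($b = 6 - 1 = 5$)
$y = \frac{247}{21}$ ($y = \frac{50}{5} + \frac{74}{42} = 50 \cdot \frac{1}{5} + 74 \cdot \frac{1}{42} = 10 + \frac{37}{21} = \frac{247}{21} \approx 11.762$)
$B = - \frac{247}{105}$ ($B = \left(- \frac{1}{5}\right) \frac{247}{21} = - \frac{247}{105} \approx -2.3524$)
$K{\left(I \right)} = 3 - \frac{247}{105 I}$
$4 \cdot 1314 - K{\left(21 \right)} = 4 \cdot 1314 - \left(3 - \frac{247}{105 \cdot 21}\right) = 5256 - \left(3 - \frac{247}{2205}\right) = 5256 - \frac{6368}{2205} = \frac{11583112}{2205}$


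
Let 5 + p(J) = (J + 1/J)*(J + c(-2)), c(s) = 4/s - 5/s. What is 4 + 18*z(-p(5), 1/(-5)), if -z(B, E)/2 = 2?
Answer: -68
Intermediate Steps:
c(s) = -1/s
p(J) = -5 + (1/2 + J)*(J + 1/J) (p(J) = -5 + (J + 1/J)*(J - 1/(-2)) = -5 + (J + 1/J)*(J - 1*(-1/2)) = -5 + (J + 1/J)*(J + 1/2) = -5 + (J + 1/J)*(1/2 + J) = -5 + (1/2 + J)*(J + 1/J))
z(B, E) = -4 (z(B, E) = -2*2 = -4)
4 + 18*z(-p(5), 1/(-5)) = 4 + 18*(-4) = 4 - 72 = -68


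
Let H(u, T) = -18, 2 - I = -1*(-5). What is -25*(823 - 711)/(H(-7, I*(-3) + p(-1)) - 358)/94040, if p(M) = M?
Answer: 35/441988 ≈ 7.9188e-5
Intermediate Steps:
I = -3 (I = 2 - (-1)*(-5) = 2 - 1*5 = 2 - 5 = -3)
-25*(823 - 711)/(H(-7, I*(-3) + p(-1)) - 358)/94040 = -25*(823 - 711)/(-18 - 358)/94040 = -2800/(-376)*(1/94040) = -2800*(-1)/376*(1/94040) = -25*(-14/47)*(1/94040) = (350/47)*(1/94040) = 35/441988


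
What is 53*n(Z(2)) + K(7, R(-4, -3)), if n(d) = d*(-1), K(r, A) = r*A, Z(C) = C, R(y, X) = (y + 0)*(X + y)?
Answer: 90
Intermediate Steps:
R(y, X) = y*(X + y)
K(r, A) = A*r
n(d) = -d
53*n(Z(2)) + K(7, R(-4, -3)) = 53*(-1*2) - 4*(-3 - 4)*7 = 53*(-2) - 4*(-7)*7 = -106 + 28*7 = -106 + 196 = 90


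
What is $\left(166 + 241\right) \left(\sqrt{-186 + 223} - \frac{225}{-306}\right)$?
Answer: $\frac{10175}{34} + 407 \sqrt{37} \approx 2774.9$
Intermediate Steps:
$\left(166 + 241\right) \left(\sqrt{-186 + 223} - \frac{225}{-306}\right) = 407 \left(\sqrt{37} - - \frac{25}{34}\right) = 407 \left(\sqrt{37} + \frac{25}{34}\right) = 407 \left(\frac{25}{34} + \sqrt{37}\right) = \frac{10175}{34} + 407 \sqrt{37}$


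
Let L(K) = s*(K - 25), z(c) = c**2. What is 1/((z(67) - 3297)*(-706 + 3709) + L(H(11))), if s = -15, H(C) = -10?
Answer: 1/3580101 ≈ 2.7932e-7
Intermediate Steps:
L(K) = 375 - 15*K (L(K) = -15*(K - 25) = -15*(-25 + K) = 375 - 15*K)
1/((z(67) - 3297)*(-706 + 3709) + L(H(11))) = 1/((67**2 - 3297)*(-706 + 3709) + (375 - 15*(-10))) = 1/((4489 - 3297)*3003 + (375 + 150)) = 1/(1192*3003 + 525) = 1/(3579576 + 525) = 1/3580101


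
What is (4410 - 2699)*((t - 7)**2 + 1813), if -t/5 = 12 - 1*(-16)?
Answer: 40075042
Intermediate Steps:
t = -140 (t = -5*(12 - 1*(-16)) = -5*(12 + 16) = -5*28 = -140)
(4410 - 2699)*((t - 7)**2 + 1813) = (4410 - 2699)*((-140 - 7)**2 + 1813) = 1711*((-147)**2 + 1813) = 1711*(21609 + 1813) = 1711*23422 = 40075042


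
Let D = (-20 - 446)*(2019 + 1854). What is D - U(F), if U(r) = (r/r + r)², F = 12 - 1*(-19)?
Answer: -1805842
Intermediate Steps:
D = -1804818 (D = -466*3873 = -1804818)
F = 31 (F = 12 + 19 = 31)
U(r) = (1 + r)²
D - U(F) = -1804818 - (1 + 31)² = -1804818 - 1*32² = -1804818 - 1*1024 = -1804818 - 1024 = -1805842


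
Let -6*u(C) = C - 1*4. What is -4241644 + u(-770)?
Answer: -4241515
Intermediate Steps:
u(C) = ⅔ - C/6 (u(C) = -(C - 1*4)/6 = -(C - 4)/6 = -(-4 + C)/6 = ⅔ - C/6)
-4241644 + u(-770) = -4241644 + (⅔ - ⅙*(-770)) = -4241644 + (⅔ + 385/3) = -4241644 + 129 = -4241515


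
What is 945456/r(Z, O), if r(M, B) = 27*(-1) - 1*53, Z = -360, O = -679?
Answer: -59091/5 ≈ -11818.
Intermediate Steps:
r(M, B) = -80 (r(M, B) = -27 - 53 = -80)
945456/r(Z, O) = 945456/(-80) = 945456*(-1/80) = -59091/5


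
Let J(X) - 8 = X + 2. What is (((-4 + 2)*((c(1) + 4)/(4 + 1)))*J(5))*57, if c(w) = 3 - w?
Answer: -2052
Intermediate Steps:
J(X) = 10 + X (J(X) = 8 + (X + 2) = 8 + (2 + X) = 10 + X)
(((-4 + 2)*((c(1) + 4)/(4 + 1)))*J(5))*57 = (((-4 + 2)*(((3 - 1*1) + 4)/(4 + 1)))*(10 + 5))*57 = (-2*((3 - 1) + 4)/5*15)*57 = (-2*(2 + 4)/5*15)*57 = (-12/5*15)*57 = (-2*6/5*15)*57 = -12/5*15*57 = -36*57 = -2052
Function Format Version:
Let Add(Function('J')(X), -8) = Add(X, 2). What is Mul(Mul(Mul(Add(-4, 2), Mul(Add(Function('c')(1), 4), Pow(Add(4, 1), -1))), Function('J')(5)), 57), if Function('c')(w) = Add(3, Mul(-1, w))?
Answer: -2052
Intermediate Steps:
Function('J')(X) = Add(10, X) (Function('J')(X) = Add(8, Add(X, 2)) = Add(8, Add(2, X)) = Add(10, X))
Mul(Mul(Mul(Add(-4, 2), Mul(Add(Function('c')(1), 4), Pow(Add(4, 1), -1))), Function('J')(5)), 57) = Mul(Mul(Mul(Add(-4, 2), Mul(Add(Add(3, Mul(-1, 1)), 4), Pow(Add(4, 1), -1))), Add(10, 5)), 57) = Mul(Mul(Mul(-2, Mul(Add(Add(3, -1), 4), Pow(5, -1))), 15), 57) = Mul(Mul(Mul(-2, Mul(Add(2, 4), Rational(1, 5))), 15), 57) = Mul(Mul(Mul(-2, Mul(6, Rational(1, 5))), 15), 57) = Mul(Mul(Mul(-2, Rational(6, 5)), 15), 57) = Mul(Mul(Rational(-12, 5), 15), 57) = Mul(-36, 57) = -2052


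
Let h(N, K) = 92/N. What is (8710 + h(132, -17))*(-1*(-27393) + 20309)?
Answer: 13712083006/33 ≈ 4.1552e+8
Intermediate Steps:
(8710 + h(132, -17))*(-1*(-27393) + 20309) = (8710 + 92/132)*(-1*(-27393) + 20309) = (8710 + 92*(1/132))*(27393 + 20309) = (8710 + 23/33)*47702 = (287453/33)*47702 = 13712083006/33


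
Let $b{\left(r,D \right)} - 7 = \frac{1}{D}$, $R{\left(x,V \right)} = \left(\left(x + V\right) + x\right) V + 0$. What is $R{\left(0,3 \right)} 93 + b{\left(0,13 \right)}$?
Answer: $\frac{10973}{13} \approx 844.08$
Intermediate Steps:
$R{\left(x,V \right)} = V \left(V + 2 x\right)$ ($R{\left(x,V \right)} = \left(\left(V + x\right) + x\right) V + 0 = \left(V + 2 x\right) V + 0 = V \left(V + 2 x\right) + 0 = V \left(V + 2 x\right)$)
$b{\left(r,D \right)} = 7 + \frac{1}{D}$
$R{\left(0,3 \right)} 93 + b{\left(0,13 \right)} = 3 \left(3 + 2 \cdot 0\right) 93 + \left(7 + \frac{1}{13}\right) = 3 \left(3 + 0\right) 93 + \left(7 + \frac{1}{13}\right) = 3 \cdot 3 \cdot 93 + \frac{92}{13} = 9 \cdot 93 + \frac{92}{13} = 837 + \frac{92}{13} = \frac{10973}{13}$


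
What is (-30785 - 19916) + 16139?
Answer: -34562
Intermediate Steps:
(-30785 - 19916) + 16139 = -50701 + 16139 = -34562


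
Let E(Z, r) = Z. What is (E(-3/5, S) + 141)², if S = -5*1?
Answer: 492804/25 ≈ 19712.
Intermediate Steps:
S = -5
(E(-3/5, S) + 141)² = (-3/5 + 141)² = (-3*⅕ + 141)² = (-⅗ + 141)² = (702/5)² = 492804/25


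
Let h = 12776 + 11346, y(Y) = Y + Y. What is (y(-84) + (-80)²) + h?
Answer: 30354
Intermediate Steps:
y(Y) = 2*Y
h = 24122
(y(-84) + (-80)²) + h = (2*(-84) + (-80)²) + 24122 = (-168 + 6400) + 24122 = 6232 + 24122 = 30354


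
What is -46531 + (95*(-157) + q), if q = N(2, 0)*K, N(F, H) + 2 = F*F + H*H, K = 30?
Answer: -61386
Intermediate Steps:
N(F, H) = -2 + F² + H² (N(F, H) = -2 + (F*F + H*H) = -2 + (F² + H²) = -2 + F² + H²)
q = 60 (q = (-2 + 2² + 0²)*30 = (-2 + 4 + 0)*30 = 2*30 = 60)
-46531 + (95*(-157) + q) = -46531 + (95*(-157) + 60) = -46531 + (-14915 + 60) = -46531 - 14855 = -61386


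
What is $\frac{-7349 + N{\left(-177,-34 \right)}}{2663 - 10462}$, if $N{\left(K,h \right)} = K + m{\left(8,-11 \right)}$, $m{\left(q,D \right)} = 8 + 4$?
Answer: $\frac{7514}{7799} \approx 0.96346$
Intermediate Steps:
$m{\left(q,D \right)} = 12$
$N{\left(K,h \right)} = 12 + K$ ($N{\left(K,h \right)} = K + 12 = 12 + K$)
$\frac{-7349 + N{\left(-177,-34 \right)}}{2663 - 10462} = \frac{-7349 + \left(12 - 177\right)}{2663 - 10462} = \frac{-7349 - 165}{-7799} = \left(-7514\right) \left(- \frac{1}{7799}\right) = \frac{7514}{7799}$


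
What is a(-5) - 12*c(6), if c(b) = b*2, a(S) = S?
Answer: -149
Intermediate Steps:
c(b) = 2*b
a(-5) - 12*c(6) = -5 - 24*6 = -5 - 12*12 = -5 - 144 = -149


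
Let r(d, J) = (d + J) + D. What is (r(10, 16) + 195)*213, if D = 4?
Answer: 47925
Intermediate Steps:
r(d, J) = 4 + J + d (r(d, J) = (d + J) + 4 = (J + d) + 4 = 4 + J + d)
(r(10, 16) + 195)*213 = ((4 + 16 + 10) + 195)*213 = (30 + 195)*213 = 225*213 = 47925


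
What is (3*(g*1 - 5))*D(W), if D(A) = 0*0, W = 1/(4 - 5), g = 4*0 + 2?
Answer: 0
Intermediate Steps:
g = 2 (g = 0 + 2 = 2)
W = -1 (W = 1/(-1) = -1)
D(A) = 0
(3*(g*1 - 5))*D(W) = (3*(2*1 - 5))*0 = (3*(2 - 5))*0 = (3*(-3))*0 = -9*0 = 0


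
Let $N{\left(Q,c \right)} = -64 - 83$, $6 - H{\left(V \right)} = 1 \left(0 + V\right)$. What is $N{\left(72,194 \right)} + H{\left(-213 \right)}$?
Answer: $72$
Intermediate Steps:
$H{\left(V \right)} = 6 - V$ ($H{\left(V \right)} = 6 - 1 \left(0 + V\right) = 6 - 1 V = 6 - V$)
$N{\left(Q,c \right)} = -147$
$N{\left(72,194 \right)} + H{\left(-213 \right)} = -147 + \left(6 - -213\right) = -147 + \left(6 + 213\right) = -147 + 219 = 72$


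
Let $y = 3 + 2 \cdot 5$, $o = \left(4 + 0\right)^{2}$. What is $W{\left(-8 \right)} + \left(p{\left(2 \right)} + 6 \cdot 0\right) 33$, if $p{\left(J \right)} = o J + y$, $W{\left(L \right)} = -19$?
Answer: $1466$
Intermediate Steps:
$o = 16$ ($o = 4^{2} = 16$)
$y = 13$ ($y = 3 + 10 = 13$)
$p{\left(J \right)} = 13 + 16 J$ ($p{\left(J \right)} = 16 J + 13 = 13 + 16 J$)
$W{\left(-8 \right)} + \left(p{\left(2 \right)} + 6 \cdot 0\right) 33 = -19 + \left(\left(13 + 16 \cdot 2\right) + 6 \cdot 0\right) 33 = -19 + \left(\left(13 + 32\right) + 0\right) 33 = -19 + \left(45 + 0\right) 33 = -19 + 45 \cdot 33 = -19 + 1485 = 1466$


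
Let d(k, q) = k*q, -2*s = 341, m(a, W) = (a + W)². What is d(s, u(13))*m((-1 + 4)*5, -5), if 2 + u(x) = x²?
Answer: -2847350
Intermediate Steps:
u(x) = -2 + x²
m(a, W) = (W + a)²
s = -341/2 (s = -½*341 = -341/2 ≈ -170.50)
d(s, u(13))*m((-1 + 4)*5, -5) = (-341*(-2 + 13²)/2)*(-5 + (-1 + 4)*5)² = (-341*(-2 + 169)/2)*(-5 + 3*5)² = (-341/2*167)*(-5 + 15)² = -56947/2*10² = -56947/2*100 = -2847350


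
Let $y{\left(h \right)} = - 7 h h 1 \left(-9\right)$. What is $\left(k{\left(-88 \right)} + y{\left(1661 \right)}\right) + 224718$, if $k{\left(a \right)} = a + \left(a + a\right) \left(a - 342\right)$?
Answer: $174112333$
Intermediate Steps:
$y{\left(h \right)} = 63 h^{2}$ ($y{\left(h \right)} = - 7 h^{2} \cdot 1 \left(-9\right) = - 7 h^{2} \left(-9\right) = 63 h^{2}$)
$k{\left(a \right)} = a + 2 a \left(-342 + a\right)$
$\left(k{\left(-88 \right)} + y{\left(1661 \right)}\right) + 224718 = \left(- 88 \left(-683 + 2 \left(-88\right)\right) + 63 \cdot 1661^{2}\right) + 224718 = \left(- 88 \left(-683 - 176\right) + 63 \cdot 2758921\right) + 224718 = \left(\left(-88\right) \left(-859\right) + 173812023\right) + 224718 = \left(75592 + 173812023\right) + 224718 = 173887615 + 224718 = 174112333$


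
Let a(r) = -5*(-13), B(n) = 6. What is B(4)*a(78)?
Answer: 390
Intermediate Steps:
a(r) = 65 (a(r) = -1*(-65) = 65)
B(4)*a(78) = 6*65 = 390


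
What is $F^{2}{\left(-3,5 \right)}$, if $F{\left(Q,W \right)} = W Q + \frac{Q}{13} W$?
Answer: $\frac{44100}{169} \approx 260.95$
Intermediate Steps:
$F{\left(Q,W \right)} = \frac{14 Q W}{13}$ ($F{\left(Q,W \right)} = Q W + Q \frac{1}{13} W = Q W + \frac{Q}{13} W = Q W + \frac{Q W}{13} = \frac{14 Q W}{13}$)
$F^{2}{\left(-3,5 \right)} = \left(\frac{14}{13} \left(-3\right) 5\right)^{2} = \left(- \frac{210}{13}\right)^{2} = \frac{44100}{169}$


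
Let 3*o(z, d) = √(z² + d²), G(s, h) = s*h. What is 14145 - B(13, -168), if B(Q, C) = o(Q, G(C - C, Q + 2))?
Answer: 42422/3 ≈ 14141.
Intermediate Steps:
G(s, h) = h*s
o(z, d) = √(d² + z²)/3 (o(z, d) = √(z² + d²)/3 = √(d² + z²)/3)
B(Q, C) = √(Q²)/3 (B(Q, C) = √(((Q + 2)*(C - C))² + Q²)/3 = √(((2 + Q)*0)² + Q²)/3 = √(0² + Q²)/3 = √(0 + Q²)/3 = √(Q²)/3)
14145 - B(13, -168) = 14145 - √(13²)/3 = 14145 - √169/3 = 14145 - 13/3 = 42422/3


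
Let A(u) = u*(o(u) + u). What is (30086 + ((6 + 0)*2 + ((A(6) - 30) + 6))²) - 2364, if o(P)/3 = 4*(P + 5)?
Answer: 693578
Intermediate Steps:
o(P) = 60 + 12*P (o(P) = 3*(4*(P + 5)) = 3*(4*(5 + P)) = 3*(20 + 4*P) = 60 + 12*P)
A(u) = u*(60 + 13*u) (A(u) = u*((60 + 12*u) + u) = u*(60 + 13*u))
(30086 + ((6 + 0)*2 + ((A(6) - 30) + 6))²) - 2364 = (30086 + ((6 + 0)*2 + ((6*(60 + 13*6) - 30) + 6))²) - 2364 = (30086 + (6*2 + ((6*(60 + 78) - 30) + 6))²) - 2364 = (30086 + (12 + ((6*138 - 30) + 6))²) - 2364 = (30086 + (12 + ((828 - 30) + 6))²) - 2364 = (30086 + (12 + (798 + 6))²) - 2364 = (30086 + (12 + 804)²) - 2364 = (30086 + 816²) - 2364 = (30086 + 665856) - 2364 = 695942 - 2364 = 693578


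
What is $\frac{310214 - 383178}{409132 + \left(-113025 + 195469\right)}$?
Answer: $- \frac{18241}{122894} \approx -0.14843$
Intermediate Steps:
$\frac{310214 - 383178}{409132 + \left(-113025 + 195469\right)} = - \frac{72964}{409132 + 82444} = - \frac{72964}{491576} = \left(-72964\right) \frac{1}{491576} = - \frac{18241}{122894}$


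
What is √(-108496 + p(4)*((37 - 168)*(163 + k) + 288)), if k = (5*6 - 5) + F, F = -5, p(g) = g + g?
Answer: 2*I*√74494 ≈ 545.87*I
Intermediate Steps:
p(g) = 2*g
k = 20 (k = (5*6 - 5) - 5 = (30 - 5) - 5 = 25 - 5 = 20)
√(-108496 + p(4)*((37 - 168)*(163 + k) + 288)) = √(-108496 + (2*4)*((37 - 168)*(163 + 20) + 288)) = √(-108496 + 8*(-131*183 + 288)) = √(-108496 + 8*(-23973 + 288)) = √(-108496 + 8*(-23685)) = √(-108496 - 189480) = √(-297976) = 2*I*√74494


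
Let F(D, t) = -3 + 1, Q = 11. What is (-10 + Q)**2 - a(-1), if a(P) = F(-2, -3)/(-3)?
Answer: 1/3 ≈ 0.33333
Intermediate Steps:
F(D, t) = -2
a(P) = 2/3 (a(P) = -2/(-3) = -2*(-1/3) = 2/3)
(-10 + Q)**2 - a(-1) = (-10 + 11)**2 - 1*2/3 = 1**2 - 2/3 = 1 - 2/3 = 1/3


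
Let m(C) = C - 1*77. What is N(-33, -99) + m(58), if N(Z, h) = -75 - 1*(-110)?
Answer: 16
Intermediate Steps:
m(C) = -77 + C (m(C) = C - 77 = -77 + C)
N(Z, h) = 35 (N(Z, h) = -75 + 110 = 35)
N(-33, -99) + m(58) = 35 + (-77 + 58) = 35 - 19 = 16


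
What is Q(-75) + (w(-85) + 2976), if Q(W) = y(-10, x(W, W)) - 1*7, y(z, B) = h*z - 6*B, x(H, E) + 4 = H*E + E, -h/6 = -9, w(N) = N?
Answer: -30932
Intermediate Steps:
h = 54 (h = -6*(-9) = 54)
x(H, E) = -4 + E + E*H (x(H, E) = -4 + (H*E + E) = -4 + (E*H + E) = -4 + (E + E*H) = -4 + E + E*H)
y(z, B) = -6*B + 54*z (y(z, B) = 54*z - 6*B = -6*B + 54*z)
Q(W) = -523 - 6*W - 6*W**2 (Q(W) = (-6*(-4 + W + W*W) + 54*(-10)) - 1*7 = (-6*(-4 + W + W**2) - 540) - 7 = ((24 - 6*W - 6*W**2) - 540) - 7 = (-516 - 6*W - 6*W**2) - 7 = -523 - 6*W - 6*W**2)
Q(-75) + (w(-85) + 2976) = (-523 - 6*(-75) - 6*(-75)**2) + (-85 + 2976) = (-523 + 450 - 6*5625) + 2891 = (-523 + 450 - 33750) + 2891 = -33823 + 2891 = -30932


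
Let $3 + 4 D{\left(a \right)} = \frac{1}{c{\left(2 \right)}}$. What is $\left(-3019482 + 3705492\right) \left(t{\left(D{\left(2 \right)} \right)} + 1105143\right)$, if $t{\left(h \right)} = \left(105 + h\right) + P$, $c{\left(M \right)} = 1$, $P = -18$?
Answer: $758198489295$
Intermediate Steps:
$D{\left(a \right)} = - \frac{1}{2}$ ($D{\left(a \right)} = - \frac{3}{4} + \frac{1}{4 \cdot 1} = - \frac{3}{4} + \frac{1}{4} \cdot 1 = - \frac{3}{4} + \frac{1}{4} = - \frac{1}{2}$)
$t{\left(h \right)} = 87 + h$ ($t{\left(h \right)} = \left(105 + h\right) - 18 = 87 + h$)
$\left(-3019482 + 3705492\right) \left(t{\left(D{\left(2 \right)} \right)} + 1105143\right) = \left(-3019482 + 3705492\right) \left(\left(87 - \frac{1}{2}\right) + 1105143\right) = 686010 \left(\frac{173}{2} + 1105143\right) = 686010 \cdot \frac{2210459}{2} = 758198489295$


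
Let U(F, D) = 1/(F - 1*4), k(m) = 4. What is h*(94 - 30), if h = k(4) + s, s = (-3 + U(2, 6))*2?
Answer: -192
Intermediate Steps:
U(F, D) = 1/(-4 + F) (U(F, D) = 1/(F - 4) = 1/(-4 + F))
s = -7 (s = (-3 + 1/(-4 + 2))*2 = (-3 + 1/(-2))*2 = (-3 - ½)*2 = -7/2*2 = -7)
h = -3 (h = 4 - 7 = -3)
h*(94 - 30) = -3*(94 - 30) = -3*64 = -192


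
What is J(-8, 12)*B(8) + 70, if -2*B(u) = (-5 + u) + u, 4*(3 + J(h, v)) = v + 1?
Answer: 549/8 ≈ 68.625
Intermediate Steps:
J(h, v) = -11/4 + v/4 (J(h, v) = -3 + (v + 1)/4 = -3 + (1 + v)/4 = -3 + (¼ + v/4) = -11/4 + v/4)
B(u) = 5/2 - u (B(u) = -((-5 + u) + u)/2 = -(-5 + 2*u)/2 = 5/2 - u)
J(-8, 12)*B(8) + 70 = (-11/4 + (¼)*12)*(5/2 - 1*8) + 70 = (-11/4 + 3)*(5/2 - 8) + 70 = (¼)*(-11/2) + 70 = -11/8 + 70 = 549/8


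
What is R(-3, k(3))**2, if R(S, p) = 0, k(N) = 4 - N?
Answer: 0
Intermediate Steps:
R(-3, k(3))**2 = 0**2 = 0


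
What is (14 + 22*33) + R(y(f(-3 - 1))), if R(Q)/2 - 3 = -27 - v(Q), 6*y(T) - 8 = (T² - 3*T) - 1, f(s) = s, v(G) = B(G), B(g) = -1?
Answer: 694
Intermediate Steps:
v(G) = -1
y(T) = 7/6 - T/2 + T²/6 (y(T) = 4/3 + ((T² - 3*T) - 1)/6 = 4/3 + (-1 + T² - 3*T)/6 = 4/3 + (-⅙ - T/2 + T²/6) = 7/6 - T/2 + T²/6)
R(Q) = -46 (R(Q) = 6 + 2*(-27 - 1*(-1)) = 6 + 2*(-27 + 1) = 6 + 2*(-26) = 6 - 52 = -46)
(14 + 22*33) + R(y(f(-3 - 1))) = (14 + 22*33) - 46 = (14 + 726) - 46 = 740 - 46 = 694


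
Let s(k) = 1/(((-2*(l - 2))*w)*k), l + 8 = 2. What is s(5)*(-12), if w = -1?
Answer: 3/20 ≈ 0.15000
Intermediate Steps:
l = -6 (l = -8 + 2 = -6)
s(k) = -1/(16*k) (s(k) = 1/((-2*(-6 - 2)*(-1))*k) = 1/((-2*(-8)*(-1))*k) = 1/((16*(-1))*k) = 1/(-16*k) = -1/(16*k))
s(5)*(-12) = -1/16/5*(-12) = -1/16*⅕*(-12) = -1/80*(-12) = 3/20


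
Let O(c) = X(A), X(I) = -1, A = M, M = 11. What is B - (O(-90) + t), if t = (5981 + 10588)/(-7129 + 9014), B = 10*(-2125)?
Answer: -40070934/1885 ≈ -21258.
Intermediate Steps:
B = -21250
t = 16569/1885 ≈ 8.7899
A = 11
O(c) = -1
B - (O(-90) + t) = -21250 - (-1 + 16569/1885) = -21250 - 1*14684/1885 = -21250 - 14684/1885 = -40070934/1885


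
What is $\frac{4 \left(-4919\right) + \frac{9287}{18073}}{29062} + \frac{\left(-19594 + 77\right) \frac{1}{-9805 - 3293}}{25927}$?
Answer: $- \frac{2744248457560856}{4053781387336659} \approx -0.67696$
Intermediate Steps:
$\frac{4 \left(-4919\right) + \frac{9287}{18073}}{29062} + \frac{\left(-19594 + 77\right) \frac{1}{-9805 - 3293}}{25927} = \left(-19676 + 9287 \cdot \frac{1}{18073}\right) \frac{1}{29062} + - \frac{19517}{-13098} \cdot \frac{1}{25927} = \left(-19676 + \frac{9287}{18073}\right) \frac{1}{29062} + \left(-19517\right) \left(- \frac{1}{13098}\right) \frac{1}{25927} = \left(- \frac{355595061}{18073}\right) \frac{1}{29062} + \frac{19517}{13098} \cdot \frac{1}{25927} = - \frac{355595061}{525237526} + \frac{19517}{339591846} = - \frac{2744248457560856}{4053781387336659}$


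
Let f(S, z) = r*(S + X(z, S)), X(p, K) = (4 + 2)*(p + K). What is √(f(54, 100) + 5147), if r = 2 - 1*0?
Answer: √7103 ≈ 84.279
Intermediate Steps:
X(p, K) = 6*K + 6*p (X(p, K) = 6*(K + p) = 6*K + 6*p)
r = 2 (r = 2 + 0 = 2)
f(S, z) = 12*z + 14*S (f(S, z) = 2*(S + (6*S + 6*z)) = 2*(6*z + 7*S) = 12*z + 14*S)
√(f(54, 100) + 5147) = √((12*100 + 14*54) + 5147) = √((1200 + 756) + 5147) = √(1956 + 5147) = √7103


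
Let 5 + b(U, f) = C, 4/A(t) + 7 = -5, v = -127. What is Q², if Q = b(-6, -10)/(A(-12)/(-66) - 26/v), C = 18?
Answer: 106862302404/27825625 ≈ 3840.4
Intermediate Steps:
A(t) = -⅓ (A(t) = 4/(-7 - 5) = 4/(-12) = 4*(-1/12) = -⅓)
b(U, f) = 13 (b(U, f) = -5 + 18 = 13)
Q = 326898/5275 (Q = 13/(-⅓/(-66) - 26/(-127)) = 13/(-⅓*(-1/66) - 26*(-1/127)) = 13/(1/198 + 26/127) = 13/(5275/25146) = 13*(25146/5275) = 326898/5275 ≈ 61.971)
Q² = (326898/5275)² = 106862302404/27825625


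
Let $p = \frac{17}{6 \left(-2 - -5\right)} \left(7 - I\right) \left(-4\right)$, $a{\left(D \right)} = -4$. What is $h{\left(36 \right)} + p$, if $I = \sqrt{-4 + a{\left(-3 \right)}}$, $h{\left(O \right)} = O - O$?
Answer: $- \frac{238}{9} + \frac{68 i \sqrt{2}}{9} \approx -26.444 + 10.685 i$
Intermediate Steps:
$h{\left(O \right)} = 0$
$I = 2 i \sqrt{2}$ ($I = \sqrt{-4 - 4} = \sqrt{-8} = 2 i \sqrt{2} \approx 2.8284 i$)
$p = - \frac{238}{9} + \frac{68 i \sqrt{2}}{9}$ ($p = \frac{17}{6 \left(-2 - -5\right)} \left(7 - 2 i \sqrt{2}\right) \left(-4\right) = \frac{17}{6 \left(-2 + 5\right)} \left(7 - 2 i \sqrt{2}\right) \left(-4\right) = \frac{17}{6 \cdot 3} \left(7 - 2 i \sqrt{2}\right) \left(-4\right) = \frac{17}{18} \left(7 - 2 i \sqrt{2}\right) \left(-4\right) = 17 \cdot \frac{1}{18} \left(7 - 2 i \sqrt{2}\right) \left(-4\right) = \frac{17 \left(7 - 2 i \sqrt{2}\right)}{18} \left(-4\right) = \left(\frac{119}{18} - \frac{17 i \sqrt{2}}{9}\right) \left(-4\right) = - \frac{238}{9} + \frac{68 i \sqrt{2}}{9} \approx -26.444 + 10.685 i$)
$h{\left(36 \right)} + p = 0 - \left(\frac{238}{9} - \frac{68 i \sqrt{2}}{9}\right) = - \frac{238}{9} + \frac{68 i \sqrt{2}}{9}$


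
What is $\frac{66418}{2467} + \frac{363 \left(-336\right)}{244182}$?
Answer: $\frac{2652864170}{100399499} \approx 26.423$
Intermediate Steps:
$\frac{66418}{2467} + \frac{363 \left(-336\right)}{244182} = 66418 \cdot \frac{1}{2467} - \frac{20328}{40697} = \frac{66418}{2467} - \frac{20328}{40697} = \frac{2652864170}{100399499}$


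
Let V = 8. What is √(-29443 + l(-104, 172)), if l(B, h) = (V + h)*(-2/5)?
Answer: I*√29515 ≈ 171.8*I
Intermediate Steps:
l(B, h) = -16/5 - 2*h/5 (l(B, h) = (8 + h)*(-2/5) = (8 + h)*(-2*⅕) = (8 + h)*(-⅖) = -16/5 - 2*h/5)
√(-29443 + l(-104, 172)) = √(-29443 + (-16/5 - ⅖*172)) = √(-29443 + (-16/5 - 344/5)) = √(-29443 - 72) = √(-29515) = I*√29515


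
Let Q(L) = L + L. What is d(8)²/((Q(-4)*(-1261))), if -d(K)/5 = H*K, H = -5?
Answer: 5000/1261 ≈ 3.9651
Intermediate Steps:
Q(L) = 2*L
d(K) = 25*K (d(K) = -(-25)*K = 25*K)
d(8)²/((Q(-4)*(-1261))) = (25*8)²/(((2*(-4))*(-1261))) = 200²/((-8*(-1261))) = 40000/10088 = 40000*(1/10088) = 5000/1261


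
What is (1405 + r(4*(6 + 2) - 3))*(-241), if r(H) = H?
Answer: -345594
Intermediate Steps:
(1405 + r(4*(6 + 2) - 3))*(-241) = (1405 + (4*(6 + 2) - 3))*(-241) = (1405 + (4*8 - 3))*(-241) = (1405 + (32 - 3))*(-241) = (1405 + 29)*(-241) = 1434*(-241) = -345594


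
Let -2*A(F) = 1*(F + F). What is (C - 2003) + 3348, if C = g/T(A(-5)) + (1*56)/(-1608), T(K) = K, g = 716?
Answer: 1495606/1005 ≈ 1488.2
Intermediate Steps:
A(F) = -F (A(F) = -(F + F)/2 = -2*F/2 = -F)
C = 143881/1005 (C = 716/((-1*(-5))) + (1*56)/(-1608) = 716/5 + 56*(-1/1608) = 716*(⅕) - 7/201 = 716/5 - 7/201 = 143881/1005 ≈ 143.17)
(C - 2003) + 3348 = (143881/1005 - 2003) + 3348 = -1869134/1005 + 3348 = 1495606/1005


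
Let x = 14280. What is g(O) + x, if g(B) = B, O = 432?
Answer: 14712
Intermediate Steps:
g(O) + x = 432 + 14280 = 14712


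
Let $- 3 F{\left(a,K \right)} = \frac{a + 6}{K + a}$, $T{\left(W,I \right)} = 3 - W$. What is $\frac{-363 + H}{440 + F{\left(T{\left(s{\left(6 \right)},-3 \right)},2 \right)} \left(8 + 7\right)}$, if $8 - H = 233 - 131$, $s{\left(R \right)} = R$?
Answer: $- \frac{457}{455} \approx -1.0044$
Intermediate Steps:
$F{\left(a,K \right)} = - \frac{6 + a}{3 \left(K + a\right)}$ ($F{\left(a,K \right)} = - \frac{\left(a + 6\right) \frac{1}{K + a}}{3} = - \frac{\left(6 + a\right) \frac{1}{K + a}}{3} = - \frac{\frac{1}{K + a} \left(6 + a\right)}{3} = - \frac{6 + a}{3 \left(K + a\right)}$)
$H = -94$ ($H = 8 - \left(233 - 131\right) = 8 - 102 = -94$)
$\frac{-363 + H}{440 + F{\left(T{\left(s{\left(6 \right)},-3 \right)},2 \right)} \left(8 + 7\right)} = \frac{-363 - 94}{440 + \frac{-2 - \frac{3 - 6}{3}}{2 + \left(3 - 6\right)} \left(8 + 7\right)} = - \frac{457}{440 + \frac{-2 - \frac{3 - 6}{3}}{2 + \left(3 - 6\right)} 15} = - \frac{457}{440 + \frac{-2 - -1}{2 - 3} \cdot 15} = - \frac{457}{440 + \frac{-2 + 1}{-1} \cdot 15} = - \frac{457}{440 + \left(-1\right) \left(-1\right) 15} = - \frac{457}{440 + 1 \cdot 15} = - \frac{457}{440 + 15} = - \frac{457}{455}$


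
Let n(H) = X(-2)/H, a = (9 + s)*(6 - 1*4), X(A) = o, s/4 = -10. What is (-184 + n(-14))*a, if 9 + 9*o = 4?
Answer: 718549/63 ≈ 11406.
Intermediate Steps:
s = -40 (s = 4*(-10) = -40)
o = -5/9 (o = -1 + (⅑)*4 = -1 + 4/9 = -5/9 ≈ -0.55556)
X(A) = -5/9
a = -62 (a = (9 - 40)*(6 - 1*4) = -31*(6 - 4) = -31*2 = -62)
n(H) = -5/(9*H)
(-184 + n(-14))*a = (-184 - 5/9/(-14))*(-62) = (-184 - 5/9*(-1/14))*(-62) = (-184 + 5/126)*(-62) = -23179/126*(-62) = 718549/63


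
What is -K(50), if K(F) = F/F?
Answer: -1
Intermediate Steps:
K(F) = 1
-K(50) = -1*1 = -1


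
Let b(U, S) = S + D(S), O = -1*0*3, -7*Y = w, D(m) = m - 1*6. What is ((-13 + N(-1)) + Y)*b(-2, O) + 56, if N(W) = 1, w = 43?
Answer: 1154/7 ≈ 164.86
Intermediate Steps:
D(m) = -6 + m (D(m) = m - 6 = -6 + m)
Y = -43/7 (Y = -1/7*43 = -43/7 ≈ -6.1429)
O = 0 (O = 0*3 = 0)
b(U, S) = -6 + 2*S (b(U, S) = S + (-6 + S) = -6 + 2*S)
((-13 + N(-1)) + Y)*b(-2, O) + 56 = ((-13 + 1) - 43/7)*(-6 + 2*0) + 56 = (-12 - 43/7)*(-6 + 0) + 56 = -127/7*(-6) + 56 = 762/7 + 56 = 1154/7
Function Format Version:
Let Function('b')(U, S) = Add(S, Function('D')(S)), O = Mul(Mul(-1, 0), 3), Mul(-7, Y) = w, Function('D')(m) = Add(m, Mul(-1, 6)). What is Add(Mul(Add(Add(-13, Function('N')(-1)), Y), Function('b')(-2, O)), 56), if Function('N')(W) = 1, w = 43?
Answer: Rational(1154, 7) ≈ 164.86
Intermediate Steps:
Function('D')(m) = Add(-6, m) (Function('D')(m) = Add(m, -6) = Add(-6, m))
Y = Rational(-43, 7) (Y = Mul(Rational(-1, 7), 43) = Rational(-43, 7) ≈ -6.1429)
O = 0 (O = Mul(0, 3) = 0)
Function('b')(U, S) = Add(-6, Mul(2, S)) (Function('b')(U, S) = Add(S, Add(-6, S)) = Add(-6, Mul(2, S)))
Add(Mul(Add(Add(-13, Function('N')(-1)), Y), Function('b')(-2, O)), 56) = Add(Mul(Add(Add(-13, 1), Rational(-43, 7)), Add(-6, Mul(2, 0))), 56) = Add(Mul(Add(-12, Rational(-43, 7)), Add(-6, 0)), 56) = Add(Mul(Rational(-127, 7), -6), 56) = Add(Rational(762, 7), 56) = Rational(1154, 7)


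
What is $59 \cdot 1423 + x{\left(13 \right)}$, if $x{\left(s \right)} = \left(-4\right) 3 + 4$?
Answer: $83949$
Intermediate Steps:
$x{\left(s \right)} = -8$ ($x{\left(s \right)} = -12 + 4 = -8$)
$59 \cdot 1423 + x{\left(13 \right)} = 59 \cdot 1423 - 8 = 83957 - 8 = 83949$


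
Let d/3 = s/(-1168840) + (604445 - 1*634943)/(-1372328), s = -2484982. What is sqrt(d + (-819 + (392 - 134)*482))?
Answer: sqrt(77604291566140874082013185)/25062997805 ≈ 351.49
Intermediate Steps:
d = 161524577832/25062997805 (d = 3*(-2484982/(-1168840) + (604445 - 1*634943)/(-1372328)) = 3*(-2484982*(-1/1168840) + (604445 - 634943)*(-1/1372328)) = 3*(1242491/584420 - 30498*(-1/1372328)) = 3*(1242491/584420 + 15249/686164) = 3*(53841525944/25062997805) = 161524577832/25062997805 ≈ 6.4447)
sqrt(d + (-819 + (392 - 134)*482)) = sqrt(161524577832/25062997805 + (-819 + (392 - 134)*482)) = sqrt(161524577832/25062997805 + (-819 + 258*482)) = sqrt(161524577832/25062997805 + (-819 + 124356)) = sqrt(161524577832/25062997805 + 123537) = sqrt(3096369084414117/25062997805) = sqrt(77604291566140874082013185)/25062997805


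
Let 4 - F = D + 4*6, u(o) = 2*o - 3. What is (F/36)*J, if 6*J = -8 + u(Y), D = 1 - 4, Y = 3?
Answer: 85/216 ≈ 0.39352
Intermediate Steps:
D = -3
u(o) = -3 + 2*o
J = -⅚ (J = (-8 + (-3 + 2*3))/6 = (-8 + (-3 + 6))/6 = (-8 + 3)/6 = (⅙)*(-5) = -⅚ ≈ -0.83333)
F = -17 (F = 4 - (-3 + 4*6) = 4 - (-3 + 24) = 4 - 1*21 = 4 - 21 = -17)
(F/36)*J = -17/36*(-⅚) = 85/216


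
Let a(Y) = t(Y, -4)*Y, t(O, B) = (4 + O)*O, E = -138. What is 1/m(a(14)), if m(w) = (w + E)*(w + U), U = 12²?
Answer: 1/12448080 ≈ 8.0334e-8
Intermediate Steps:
t(O, B) = O*(4 + O)
a(Y) = Y²*(4 + Y) (a(Y) = (Y*(4 + Y))*Y = Y²*(4 + Y))
U = 144
m(w) = (-138 + w)*(144 + w) (m(w) = (w - 138)*(w + 144) = (-138 + w)*(144 + w))
1/m(a(14)) = 1/(-19872 + (14²*(4 + 14))² + 6*(14²*(4 + 14))) = 1/(-19872 + (196*18)² + 6*(196*18)) = 1/(-19872 + 3528² + 6*3528) = 1/(-19872 + 12446784 + 21168) = 1/12448080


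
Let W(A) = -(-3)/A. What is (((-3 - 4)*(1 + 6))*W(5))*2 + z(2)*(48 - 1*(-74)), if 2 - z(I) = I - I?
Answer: 926/5 ≈ 185.20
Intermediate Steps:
W(A) = 3/A
z(I) = 2 (z(I) = 2 - (I - I) = 2 - 1*0 = 2 + 0 = 2)
(((-3 - 4)*(1 + 6))*W(5))*2 + z(2)*(48 - 1*(-74)) = (((-3 - 4)*(1 + 6))*(3/5))*2 + 2*(48 - 1*(-74)) = ((-7*7)*(3*(⅕)))*2 + 2*(48 + 74) = -49*⅗*2 + 2*122 = -147/5*2 + 244 = -294/5 + 244 = 926/5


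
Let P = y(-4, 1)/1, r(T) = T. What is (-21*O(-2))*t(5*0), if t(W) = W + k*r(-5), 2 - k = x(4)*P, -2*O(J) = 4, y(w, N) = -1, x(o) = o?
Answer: -1260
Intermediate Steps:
O(J) = -2 (O(J) = -1/2*4 = -2)
P = -1 (P = -1/1 = -1*1 = -1)
k = 6 (k = 2 - 4*(-1) = 2 - 1*(-4) = 2 + 4 = 6)
t(W) = -30 + W (t(W) = W + 6*(-5) = W - 30 = -30 + W)
(-21*O(-2))*t(5*0) = (-21*(-2))*(-30 + 5*0) = 42*(-30 + 0) = 42*(-30) = -1260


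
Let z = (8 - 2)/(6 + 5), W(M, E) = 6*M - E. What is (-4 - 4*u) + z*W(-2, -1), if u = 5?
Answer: -30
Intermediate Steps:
W(M, E) = -E + 6*M
z = 6/11 ≈ 0.54545
(-4 - 4*u) + z*W(-2, -1) = (-4 - 4*5) + 6*(-1*(-1) + 6*(-2))/11 = (-4 - 20) + 6*(1 - 12)/11 = -24 + (6/11)*(-11) = -24 - 6 = -30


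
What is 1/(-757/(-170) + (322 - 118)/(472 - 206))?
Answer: 22610/118021 ≈ 0.19158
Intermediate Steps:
1/(-757/(-170) + (322 - 118)/(472 - 206)) = 1/(-757*(-1/170) + 204/266) = 1/(757/170 + 204*(1/266)) = 1/(757/170 + 102/133) = 1/(118021/22610) = 22610/118021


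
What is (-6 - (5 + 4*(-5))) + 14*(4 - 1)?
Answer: 51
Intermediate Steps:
(-6 - (5 + 4*(-5))) + 14*(4 - 1) = (-6 - (5 - 20)) + 14*3 = (-6 - 1*(-15)) + 42 = (-6 + 15) + 42 = 9 + 42 = 51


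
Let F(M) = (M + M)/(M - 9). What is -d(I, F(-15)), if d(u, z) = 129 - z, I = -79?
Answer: -511/4 ≈ -127.75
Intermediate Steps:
F(M) = 2*M/(-9 + M) (F(M) = (2*M)/(-9 + M) = 2*M/(-9 + M))
-d(I, F(-15)) = -(129 - 2*(-15)/(-9 - 15)) = -(129 - 2*(-15)/(-24)) = -(129 - 2*(-15)*(-1)/24) = -(129 - 1*5/4) = -(129 - 5/4) = -1*511/4 = -511/4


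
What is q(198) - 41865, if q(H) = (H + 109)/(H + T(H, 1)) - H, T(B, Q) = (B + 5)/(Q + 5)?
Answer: -58507791/1391 ≈ -42062.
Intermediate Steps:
T(B, Q) = (5 + B)/(5 + Q)
q(H) = -H + (109 + H)/(⅚ + 7*H/6) (q(H) = (H + 109)/(H + (5 + H)/(5 + 1)) - H = (109 + H)/(H + (5 + H)/6) - H = (109 + H)/(H + (⅚ + H/6)) - H = (109 + H)/(⅚ + 7*H/6) - H = -H + (109 + H)/(⅚ + 7*H/6))
q(198) - 41865 = (654 + 198 - 7*198²)/(5 + 7*198) - 41865 = (654 + 198 - 7*39204)/(5 + 1386) - 41865 = (654 + 198 - 274428)/1391 - 41865 = (1/1391)*(-273576) - 41865 = -273576/1391 - 41865 = -58507791/1391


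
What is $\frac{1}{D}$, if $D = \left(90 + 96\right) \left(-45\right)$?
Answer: $- \frac{1}{8370} \approx -0.00011947$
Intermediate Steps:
$D = -8370$ ($D = 186 \left(-45\right) = -8370$)
$\frac{1}{D} = \frac{1}{-8370} = - \frac{1}{8370}$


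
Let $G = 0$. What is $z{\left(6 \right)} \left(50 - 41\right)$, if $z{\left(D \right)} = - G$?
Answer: $0$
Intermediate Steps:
$z{\left(D \right)} = 0$ ($z{\left(D \right)} = \left(-1\right) 0 = 0$)
$z{\left(6 \right)} \left(50 - 41\right) = 0 \left(50 - 41\right) = 0 \cdot 9 = 0$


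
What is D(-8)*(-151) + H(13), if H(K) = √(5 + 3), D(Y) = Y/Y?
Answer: -151 + 2*√2 ≈ -148.17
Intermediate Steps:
D(Y) = 1
H(K) = 2*√2 (H(K) = √8 = 2*√2)
D(-8)*(-151) + H(13) = 1*(-151) + 2*√2 = -151 + 2*√2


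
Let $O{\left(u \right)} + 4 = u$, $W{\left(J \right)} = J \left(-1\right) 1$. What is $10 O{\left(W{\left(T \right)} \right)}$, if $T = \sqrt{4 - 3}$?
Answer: $-50$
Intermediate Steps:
$T = 1$ ($T = \sqrt{1} = 1$)
$W{\left(J \right)} = - J$ ($W{\left(J \right)} = - J 1 = - J$)
$O{\left(u \right)} = -4 + u$
$10 O{\left(W{\left(T \right)} \right)} = 10 \left(-4 - 1\right) = 10 \left(-5\right) = -50$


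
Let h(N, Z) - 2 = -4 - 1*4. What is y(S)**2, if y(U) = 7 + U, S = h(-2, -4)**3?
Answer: 43681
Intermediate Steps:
h(N, Z) = -6 (h(N, Z) = 2 + (-4 - 1*4) = 2 + (-4 - 4) = 2 - 8 = -6)
S = -216 (S = (-6)**3 = -216)
y(S)**2 = (7 - 216)**2 = (-209)**2 = 43681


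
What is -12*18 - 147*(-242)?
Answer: 35358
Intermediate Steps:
-12*18 - 147*(-242) = -216 + 35574 = 35358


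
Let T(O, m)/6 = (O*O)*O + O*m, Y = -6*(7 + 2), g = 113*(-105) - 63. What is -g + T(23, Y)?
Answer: 77478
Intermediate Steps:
g = -11928 (g = -11865 - 63 = -11928)
Y = -54 (Y = -6*9 = -54)
T(O, m) = 6*O**3 + 6*O*m (T(O, m) = 6*((O*O)*O + O*m) = 6*(O**2*O + O*m) = 6*(O**3 + O*m) = 6*O**3 + 6*O*m)
-g + T(23, Y) = -1*(-11928) + 6*23*(-54 + 23**2) = 11928 + 6*23*(-54 + 529) = 11928 + 6*23*475 = 11928 + 65550 = 77478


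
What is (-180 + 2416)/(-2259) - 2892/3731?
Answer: -14875544/8428329 ≈ -1.7649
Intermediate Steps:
(-180 + 2416)/(-2259) - 2892/3731 = 2236*(-1/2259) - 2892*1/3731 = -2236/2259 - 2892/3731 = -14875544/8428329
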